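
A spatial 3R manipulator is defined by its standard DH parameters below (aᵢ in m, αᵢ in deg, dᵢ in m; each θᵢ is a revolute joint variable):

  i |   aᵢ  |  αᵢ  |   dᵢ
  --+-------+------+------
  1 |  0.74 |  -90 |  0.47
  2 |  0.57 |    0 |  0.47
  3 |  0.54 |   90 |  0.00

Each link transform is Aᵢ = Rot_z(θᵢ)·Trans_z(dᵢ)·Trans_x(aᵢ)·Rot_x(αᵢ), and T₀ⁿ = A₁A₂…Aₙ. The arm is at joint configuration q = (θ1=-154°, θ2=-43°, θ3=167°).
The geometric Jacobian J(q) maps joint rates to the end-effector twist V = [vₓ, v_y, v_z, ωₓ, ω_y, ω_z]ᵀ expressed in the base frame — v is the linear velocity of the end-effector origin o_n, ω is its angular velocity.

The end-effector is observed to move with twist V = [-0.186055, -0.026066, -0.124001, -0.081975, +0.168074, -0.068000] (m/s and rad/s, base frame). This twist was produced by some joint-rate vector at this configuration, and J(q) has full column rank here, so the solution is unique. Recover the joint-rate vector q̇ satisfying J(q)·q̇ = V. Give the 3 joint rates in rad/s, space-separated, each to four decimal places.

o_n = [-0.5624, -0.7972, 0.4111]
J₁: ẑ×o_n = [0.7972, -0.5624, 0.0000], ω = ẑ
J2: z=[0.4384, -0.8988, 0.0000] o=[-0.6651, -0.3244, 0.4700] → [0.0530, 0.0258, -0.1149, 0.4384, -0.8988, 0.0000]
J3: z=[0.4384, -0.8988, 0.0000] o=[-0.8338, -0.9296, 0.8587] → [0.4024, 0.1963, 0.3020, 0.4384, -0.8988, 0.0000]
q̇ = J⁺·V = [-0.0680, 0.1620, -0.3490]

-0.0680 0.1620 -0.3490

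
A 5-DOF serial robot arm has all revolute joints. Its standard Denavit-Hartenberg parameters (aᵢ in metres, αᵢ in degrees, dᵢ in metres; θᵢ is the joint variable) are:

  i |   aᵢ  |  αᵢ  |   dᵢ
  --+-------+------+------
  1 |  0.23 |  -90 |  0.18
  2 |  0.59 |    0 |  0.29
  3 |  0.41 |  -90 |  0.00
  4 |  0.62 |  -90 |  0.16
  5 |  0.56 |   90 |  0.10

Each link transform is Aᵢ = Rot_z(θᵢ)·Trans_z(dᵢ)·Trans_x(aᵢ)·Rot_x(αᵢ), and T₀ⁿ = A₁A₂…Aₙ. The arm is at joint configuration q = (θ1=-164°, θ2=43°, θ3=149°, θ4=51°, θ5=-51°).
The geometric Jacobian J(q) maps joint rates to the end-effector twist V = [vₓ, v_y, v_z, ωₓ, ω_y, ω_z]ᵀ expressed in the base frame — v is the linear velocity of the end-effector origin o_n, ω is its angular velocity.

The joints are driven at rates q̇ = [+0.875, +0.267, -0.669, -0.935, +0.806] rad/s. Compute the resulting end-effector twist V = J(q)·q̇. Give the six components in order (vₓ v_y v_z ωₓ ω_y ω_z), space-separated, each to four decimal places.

o_n = [-0.0127, 0.5463, 0.5561]
J₁: ẑ×o_n = [-0.5463, -0.0127, 0.0000], ω = ẑ
J2: z=[0.2756, -0.9613, 0.0000] o=[-0.2211, -0.0634, 0.1800] → [-0.3616, -0.1037, 0.3684, 0.2756, -0.9613, 0.0000]
J3: z=[0.2756, -0.9613, 0.0000] o=[-0.5559, -0.4611, -0.2224] → [-0.7484, -0.2146, 0.7999, 0.2756, -0.9613, 0.0000]
J4: z=[-0.1999, -0.0573, 0.9781] o=[-0.1704, -0.3506, -0.1371] → [-0.9170, 0.2928, -0.1702, -0.1999, -0.0573, 0.9781]
J5: z=[-0.9042, 0.3954, -0.1616] o=[0.0316, 0.2086, 0.1005] → [0.2347, 0.4192, -0.2878, -0.9042, 0.3954, -0.1616]
V = J·q̇ = [0.9727, 0.1688, -0.5096, -0.6527, 0.7587, -0.1698]

0.9727 0.1688 -0.5096 -0.6527 0.7587 -0.1698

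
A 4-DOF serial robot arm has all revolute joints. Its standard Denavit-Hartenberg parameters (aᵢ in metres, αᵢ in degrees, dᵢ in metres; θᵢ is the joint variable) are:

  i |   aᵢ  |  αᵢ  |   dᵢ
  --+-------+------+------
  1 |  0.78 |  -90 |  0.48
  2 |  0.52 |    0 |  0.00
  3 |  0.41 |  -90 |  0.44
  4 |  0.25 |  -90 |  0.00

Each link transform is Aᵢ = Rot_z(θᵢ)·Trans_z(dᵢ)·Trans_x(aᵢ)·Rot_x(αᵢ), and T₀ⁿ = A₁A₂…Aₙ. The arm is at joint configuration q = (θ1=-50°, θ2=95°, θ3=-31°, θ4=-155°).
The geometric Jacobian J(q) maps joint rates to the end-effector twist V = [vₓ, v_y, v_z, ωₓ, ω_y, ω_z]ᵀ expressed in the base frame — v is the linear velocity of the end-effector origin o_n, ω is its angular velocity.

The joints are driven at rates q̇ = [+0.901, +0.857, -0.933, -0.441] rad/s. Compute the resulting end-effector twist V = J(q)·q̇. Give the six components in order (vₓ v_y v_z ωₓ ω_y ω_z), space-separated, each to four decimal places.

o_n = [0.9419, -0.2737, -0.2029]
J₁: ẑ×o_n = [0.2737, 0.9419, -0.0000], ω = ẑ
J2: z=[0.7660, 0.6428, 0.0000] o=[0.5014, -0.5975, 0.4800] → [-0.4389, 0.5231, -0.0351, 0.7660, 0.6428, 0.0000]
J3: z=[0.7660, 0.6428, 0.0000] o=[0.4722, -0.5628, -0.0380] → [-0.1060, 0.1263, -0.0804, 0.7660, 0.6428, 0.0000]
J4: z=[-0.5777, 0.6885, -0.4384] o=[0.9248, -0.4177, -0.4065] → [0.2033, 0.1102, -0.0950, -0.5777, 0.6885, -0.4384]
V = J·q̇ = [-0.1204, 1.1306, 0.0868, 0.1966, -0.3525, 1.0943]

-0.1204 1.1306 0.0868 0.1966 -0.3525 1.0943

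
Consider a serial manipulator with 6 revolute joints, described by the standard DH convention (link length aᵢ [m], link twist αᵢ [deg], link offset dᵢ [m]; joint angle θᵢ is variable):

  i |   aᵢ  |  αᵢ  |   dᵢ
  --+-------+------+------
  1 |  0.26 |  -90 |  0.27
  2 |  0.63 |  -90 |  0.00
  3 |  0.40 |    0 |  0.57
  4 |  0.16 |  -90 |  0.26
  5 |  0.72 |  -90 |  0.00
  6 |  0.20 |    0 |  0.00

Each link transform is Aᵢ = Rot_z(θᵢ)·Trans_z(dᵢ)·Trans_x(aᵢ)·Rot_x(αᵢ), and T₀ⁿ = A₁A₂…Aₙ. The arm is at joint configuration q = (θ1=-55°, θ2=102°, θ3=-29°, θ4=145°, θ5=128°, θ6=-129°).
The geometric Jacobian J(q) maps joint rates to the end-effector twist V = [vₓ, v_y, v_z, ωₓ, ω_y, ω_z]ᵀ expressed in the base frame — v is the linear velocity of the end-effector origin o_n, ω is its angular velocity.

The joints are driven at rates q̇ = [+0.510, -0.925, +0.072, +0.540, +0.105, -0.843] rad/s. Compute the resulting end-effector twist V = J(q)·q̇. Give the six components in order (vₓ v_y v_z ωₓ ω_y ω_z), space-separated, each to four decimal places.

0.0256 -0.4137 -0.7218 -1.2153 -0.8378 0.9065

o_n = [0.2014, 0.4918, -0.5648]
J₁: ẑ×o_n = [-0.4918, 0.2014, 0.0000], ω = ẑ
J2: z=[0.8192, 0.5736, 0.0000] o=[0.1491, -0.2130, 0.2700] → [-0.4788, 0.6838, 0.5473, 0.8192, 0.5736, 0.0000]
J3: z=[-0.5610, 0.8013, 0.2079] o=[0.0740, -0.1057, -0.3462] → [-0.2993, -0.0961, -0.4373, -0.5610, 0.8013, 0.2079]
J4: z=[-0.5610, 0.8013, 0.2079] o=[-0.1287, 0.5218, -0.5699] → [0.0104, 0.0715, -0.2476, -0.5610, 0.8013, 0.2079]
J5: z=[0.4663, 0.0984, 0.8792] o=[-0.3840, 0.6357, -0.4473] → [0.1150, 0.5694, -0.1247, 0.4663, 0.0984, 0.8792]
J6: z=[0.1936, 0.9584, -0.2099] o=[0.2375, 0.4428, -0.7553] → [0.1929, -0.0293, 0.0442, 0.1936, 0.9584, -0.2099]
V = J·q̇ = [0.0256, -0.4137, -0.7218, -1.2153, -0.8378, 0.9065]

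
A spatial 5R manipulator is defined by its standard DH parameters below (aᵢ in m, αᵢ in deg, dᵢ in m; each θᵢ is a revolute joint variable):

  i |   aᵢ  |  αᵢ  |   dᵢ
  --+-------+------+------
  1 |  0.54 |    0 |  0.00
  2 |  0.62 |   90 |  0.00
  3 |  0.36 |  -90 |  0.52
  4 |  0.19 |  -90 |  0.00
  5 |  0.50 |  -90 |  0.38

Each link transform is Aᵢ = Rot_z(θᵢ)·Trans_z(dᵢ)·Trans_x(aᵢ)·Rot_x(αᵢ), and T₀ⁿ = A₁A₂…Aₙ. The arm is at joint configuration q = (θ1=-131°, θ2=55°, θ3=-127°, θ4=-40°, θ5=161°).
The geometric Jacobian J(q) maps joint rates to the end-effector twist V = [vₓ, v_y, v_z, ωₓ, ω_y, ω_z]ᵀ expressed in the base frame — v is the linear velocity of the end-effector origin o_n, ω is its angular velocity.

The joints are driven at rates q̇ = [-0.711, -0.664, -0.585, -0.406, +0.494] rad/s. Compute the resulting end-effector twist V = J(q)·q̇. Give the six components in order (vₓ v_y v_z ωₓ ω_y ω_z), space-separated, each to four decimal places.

-0.6125 0.2545 -0.0321 0.8101 0.7331 -1.3843

o_n = [-0.3379, -0.6680, -0.2116]
J₁: ẑ×o_n = [0.6680, -0.3379, 0.0000], ω = ẑ
J2: z=[0.0000, 0.0000, 1.0000] o=[-0.3543, -0.4075, 0.0000] → [0.2605, 0.0164, -0.0000, 0.0000, 0.0000, 1.0000]
J3: z=[-0.9703, -0.2419, 0.0000] o=[-0.2043, -1.0091, 0.0000] → [0.0512, -0.2053, -0.3633, -0.9703, -0.2419, 0.0000]
J4: z=[0.1932, -0.7749, -0.6018] o=[-0.7612, -0.9247, -0.2875] → [0.0957, -0.2694, 0.3776, 0.1932, -0.7749, -0.6018]
J5: z=[0.6497, 0.5607, -0.5134] o=[-0.9009, -0.8693, -0.4037] → [0.2110, -0.4139, -0.1849, 0.6497, 0.5607, -0.5134]
V = J·q̇ = [-0.6125, 0.2545, -0.0321, 0.8101, 0.7331, -1.3843]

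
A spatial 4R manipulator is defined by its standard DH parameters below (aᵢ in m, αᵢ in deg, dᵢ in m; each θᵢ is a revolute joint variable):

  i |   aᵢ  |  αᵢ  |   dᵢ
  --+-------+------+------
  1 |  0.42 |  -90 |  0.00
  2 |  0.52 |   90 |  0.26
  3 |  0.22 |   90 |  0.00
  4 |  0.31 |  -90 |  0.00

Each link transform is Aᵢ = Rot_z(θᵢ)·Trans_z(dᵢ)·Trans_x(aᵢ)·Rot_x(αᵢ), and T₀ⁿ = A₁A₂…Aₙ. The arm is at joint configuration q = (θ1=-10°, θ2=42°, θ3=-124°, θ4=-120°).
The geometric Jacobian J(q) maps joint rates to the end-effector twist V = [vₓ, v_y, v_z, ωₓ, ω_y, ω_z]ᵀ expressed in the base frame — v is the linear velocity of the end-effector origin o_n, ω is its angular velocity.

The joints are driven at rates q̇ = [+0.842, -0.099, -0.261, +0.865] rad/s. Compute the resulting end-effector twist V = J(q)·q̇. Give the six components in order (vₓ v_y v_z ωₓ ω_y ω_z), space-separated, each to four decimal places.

-0.2577 0.3724 0.0145 -0.6300 0.5017 1.1279

o_n = [0.6265, 0.0988, -0.5231]
J₁: ẑ×o_n = [-0.0988, 0.6265, 0.0000], ω = ẑ
J2: z=[0.1736, 0.9848, 0.0000] o=[0.4136, -0.0729, 0.0000] → [-0.5152, 0.0908, -0.1798, 0.1736, 0.9848, 0.0000]
J3: z=[0.6590, -0.1162, 0.7431] o=[0.8393, 0.1160, -0.3479] → [0.0331, -0.0427, -0.0361, 0.6590, -0.1162, 0.7431]
J4: z=[-0.5096, 0.6577, 0.5547] o=[0.7176, -0.0477, -0.2656] → [-0.2507, -0.1818, -0.0147, -0.5096, 0.6577, 0.5547]
V = J·q̇ = [-0.2577, 0.3724, 0.0145, -0.6300, 0.5017, 1.1279]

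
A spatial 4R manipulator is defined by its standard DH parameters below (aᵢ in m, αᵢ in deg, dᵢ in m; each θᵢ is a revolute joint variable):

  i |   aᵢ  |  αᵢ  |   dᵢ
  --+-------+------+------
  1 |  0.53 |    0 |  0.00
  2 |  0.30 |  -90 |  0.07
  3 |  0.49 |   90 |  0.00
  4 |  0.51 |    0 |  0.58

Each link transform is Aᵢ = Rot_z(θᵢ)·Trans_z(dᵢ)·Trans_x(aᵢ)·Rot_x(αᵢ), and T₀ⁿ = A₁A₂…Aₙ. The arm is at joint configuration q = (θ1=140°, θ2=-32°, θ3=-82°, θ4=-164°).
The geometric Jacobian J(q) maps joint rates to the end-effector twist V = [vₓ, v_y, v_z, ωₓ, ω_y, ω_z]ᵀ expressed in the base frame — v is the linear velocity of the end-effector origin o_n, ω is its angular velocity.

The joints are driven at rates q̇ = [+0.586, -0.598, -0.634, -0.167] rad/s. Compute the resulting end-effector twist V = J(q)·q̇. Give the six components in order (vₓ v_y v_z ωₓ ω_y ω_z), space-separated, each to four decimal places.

o_n = [-0.1875, 0.1232, 0.1505]
J₁: ẑ×o_n = [-0.1232, -0.1875, 0.0000], ω = ẑ
J2: z=[0.0000, 0.0000, 1.0000] o=[-0.4060, 0.3407, 0.0000] → [0.2175, 0.2185, -0.0000, 0.0000, 0.0000, 1.0000]
J3: z=[-0.9511, -0.3090, 0.0000] o=[-0.4987, 0.6260, 0.0700] → [-0.0249, 0.0765, 0.5744, -0.9511, -0.3090, 0.0000]
J4: z=[0.3060, -0.9418, 0.1392] o=[-0.5198, 0.6909, 0.5552] → [0.4602, 0.1701, 0.1392, 0.3060, -0.9418, 0.1392]
V = J·q̇ = [-0.2633, -0.3175, -0.3874, 0.5519, 0.3532, -0.0352]

-0.2633 -0.3175 -0.3874 0.5519 0.3532 -0.0352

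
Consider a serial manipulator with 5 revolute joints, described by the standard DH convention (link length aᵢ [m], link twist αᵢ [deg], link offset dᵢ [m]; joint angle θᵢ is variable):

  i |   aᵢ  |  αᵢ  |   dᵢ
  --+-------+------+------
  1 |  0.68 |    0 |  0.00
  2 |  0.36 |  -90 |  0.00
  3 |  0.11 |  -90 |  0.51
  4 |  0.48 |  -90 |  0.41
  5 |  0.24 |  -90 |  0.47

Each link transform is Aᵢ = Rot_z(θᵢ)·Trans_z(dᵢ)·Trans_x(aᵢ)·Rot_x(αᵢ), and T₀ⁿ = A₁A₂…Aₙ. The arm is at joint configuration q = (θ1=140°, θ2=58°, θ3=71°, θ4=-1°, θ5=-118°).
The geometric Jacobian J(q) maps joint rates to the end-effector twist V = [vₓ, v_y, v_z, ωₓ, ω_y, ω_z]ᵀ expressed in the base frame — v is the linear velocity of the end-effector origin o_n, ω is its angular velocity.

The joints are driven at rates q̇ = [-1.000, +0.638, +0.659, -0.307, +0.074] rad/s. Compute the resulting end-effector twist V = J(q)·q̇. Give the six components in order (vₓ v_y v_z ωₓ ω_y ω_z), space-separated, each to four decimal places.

0.8378 0.5030 0.1313 -0.0957 -0.6462 -0.2633

o_n = [-0.4400, 0.4145, -0.6615]
J₁: ẑ×o_n = [-0.4145, -0.4400, 0.0000], ω = ẑ
J2: z=[0.0000, 0.0000, 1.0000] o=[-0.5209, 0.4371, 0.0000] → [0.0226, 0.0809, -0.0000, 0.0000, 0.0000, 1.0000]
J3: z=[0.3090, -0.9511, 0.0000] o=[-0.8633, 0.3258, 0.0000] → [0.6291, 0.2044, 0.4300, 0.3090, -0.9511, 0.0000]
J4: z=[0.8992, 0.2922, -0.3256] o=[-0.7398, -0.1703, -0.1040] → [0.0275, 0.4037, 0.4383, 0.8992, 0.2922, -0.3256]
J5: z=[-0.3144, 0.9492, -0.0165] o=[-0.5171, -0.1067, -0.6913] → [0.0369, 0.0081, -0.2370, -0.3144, 0.9492, -0.0165]
V = J·q̇ = [0.8378, 0.5030, 0.1313, -0.0957, -0.6462, -0.2633]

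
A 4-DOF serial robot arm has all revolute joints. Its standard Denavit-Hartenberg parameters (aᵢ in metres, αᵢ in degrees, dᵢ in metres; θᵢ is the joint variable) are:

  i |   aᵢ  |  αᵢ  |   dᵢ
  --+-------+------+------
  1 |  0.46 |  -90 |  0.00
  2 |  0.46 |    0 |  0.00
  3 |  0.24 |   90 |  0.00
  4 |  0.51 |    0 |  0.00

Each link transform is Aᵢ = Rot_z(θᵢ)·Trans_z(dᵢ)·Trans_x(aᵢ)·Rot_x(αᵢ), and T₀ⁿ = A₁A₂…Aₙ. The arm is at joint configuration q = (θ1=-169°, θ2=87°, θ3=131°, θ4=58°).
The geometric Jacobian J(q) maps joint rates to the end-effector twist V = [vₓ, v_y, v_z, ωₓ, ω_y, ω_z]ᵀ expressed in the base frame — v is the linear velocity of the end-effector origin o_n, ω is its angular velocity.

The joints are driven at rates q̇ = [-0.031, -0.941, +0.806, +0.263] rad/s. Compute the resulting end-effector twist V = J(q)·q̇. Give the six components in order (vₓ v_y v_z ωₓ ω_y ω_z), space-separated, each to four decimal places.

o_n = [0.0020, -0.4402, -0.1452]
J₁: ẑ×o_n = [0.4402, 0.0020, -0.0000], ω = ẑ
J2: z=[0.1908, -0.9816, 0.0000] o=[-0.4515, -0.0878, 0.0000] → [0.1426, 0.0277, 0.3780, 0.1908, -0.9816, 0.0000]
J3: z=[0.1908, -0.9816, 0.0000] o=[-0.4752, -0.0924, -0.4594] → [-0.3084, -0.0599, 0.4021, 0.1908, -0.9816, 0.0000]
J4: z=[0.6044, 0.1175, -0.7880] o=[-0.2895, -0.0563, -0.3116] → [-0.2830, -0.3303, -0.2663, 0.6044, 0.1175, -0.7880]
V = J·q̇ = [-0.4708, -0.1613, -0.1017, 0.1332, 0.1634, -0.2382]

-0.4708 -0.1613 -0.1017 0.1332 0.1634 -0.2382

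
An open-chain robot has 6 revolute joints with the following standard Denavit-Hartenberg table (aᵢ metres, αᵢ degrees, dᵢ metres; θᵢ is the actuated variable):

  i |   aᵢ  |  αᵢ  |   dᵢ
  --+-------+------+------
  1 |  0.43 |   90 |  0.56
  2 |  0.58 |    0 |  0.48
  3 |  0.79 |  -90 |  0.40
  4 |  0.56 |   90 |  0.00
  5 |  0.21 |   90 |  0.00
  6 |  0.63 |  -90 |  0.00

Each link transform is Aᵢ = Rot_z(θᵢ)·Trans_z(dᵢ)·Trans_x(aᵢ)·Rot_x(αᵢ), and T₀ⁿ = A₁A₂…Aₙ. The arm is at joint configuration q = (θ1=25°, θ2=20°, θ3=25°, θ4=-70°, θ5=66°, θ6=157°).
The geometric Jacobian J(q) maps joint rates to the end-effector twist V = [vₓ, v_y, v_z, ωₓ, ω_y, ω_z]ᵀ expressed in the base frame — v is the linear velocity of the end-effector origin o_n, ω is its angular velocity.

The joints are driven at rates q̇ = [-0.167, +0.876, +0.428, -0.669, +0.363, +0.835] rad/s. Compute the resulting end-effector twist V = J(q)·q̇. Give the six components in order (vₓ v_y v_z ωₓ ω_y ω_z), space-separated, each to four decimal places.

-0.3685 -0.2770 1.3713 1.5015 -1.6666 -0.9369

o_n = [2.1182, -0.5008, 1.0135]
J₁: ẑ×o_n = [0.5008, 2.1182, -0.0000], ω = ẑ
J2: z=[0.4226, -0.9063, 0.0000] o=[0.3897, 0.1817, 0.5600] → [-0.4110, -0.1917, 1.2781, 0.4226, -0.9063, 0.0000]
J3: z=[0.4226, -0.9063, 0.0000] o=[1.0865, -0.0230, 0.7584] → [-0.2312, -0.1078, 0.7331, 0.4226, -0.9063, 0.0000]
J4: z=[-0.6409, -0.2988, 0.7071] o=[1.7619, -0.1494, 1.3170] → [0.3391, 0.0575, 0.3317, -0.6409, -0.2988, 0.7071]
J5: z=[-0.4577, -0.5908, -0.6645] o=[2.1070, -0.5691, 1.4524] → [0.3047, -0.2083, -0.0247, -0.4577, -0.5908, -0.6645]
J6: z=[0.8237, -0.5631, -0.0667] o=[2.0367, -0.6904, 1.6087] → [0.3478, 0.4848, 0.2021, 0.8237, -0.5631, -0.0667]
V = J·q̇ = [-0.3685, -0.2770, 1.3713, 1.5015, -1.6666, -0.9369]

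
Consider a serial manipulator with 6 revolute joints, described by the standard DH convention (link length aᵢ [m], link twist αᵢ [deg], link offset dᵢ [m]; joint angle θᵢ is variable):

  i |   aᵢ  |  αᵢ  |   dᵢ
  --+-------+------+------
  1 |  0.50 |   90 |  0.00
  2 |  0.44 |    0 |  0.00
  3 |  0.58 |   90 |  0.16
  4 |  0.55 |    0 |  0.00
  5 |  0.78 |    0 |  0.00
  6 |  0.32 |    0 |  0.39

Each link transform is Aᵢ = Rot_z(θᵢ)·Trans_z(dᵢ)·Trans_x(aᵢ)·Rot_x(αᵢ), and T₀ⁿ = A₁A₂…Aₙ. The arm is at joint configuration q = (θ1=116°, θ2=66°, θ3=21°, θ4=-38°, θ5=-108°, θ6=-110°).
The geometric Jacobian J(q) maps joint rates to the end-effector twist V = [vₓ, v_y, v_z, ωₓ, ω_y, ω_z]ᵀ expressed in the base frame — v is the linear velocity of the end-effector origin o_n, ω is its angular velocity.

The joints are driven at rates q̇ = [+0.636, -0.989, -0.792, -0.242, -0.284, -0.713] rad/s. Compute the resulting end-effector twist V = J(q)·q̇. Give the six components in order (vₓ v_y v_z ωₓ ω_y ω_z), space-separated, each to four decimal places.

o_n = [-0.7485, 0.8405, 0.6705]
J₁: ẑ×o_n = [-0.8405, -0.7485, 0.0000], ω = ẑ
J2: z=[0.8988, 0.4384, 0.0000] o=[-0.2192, 0.4494, 0.0000] → [0.2939, -0.6026, 0.5836, 0.8988, 0.4384, 0.0000]
J3: z=[0.8988, 0.4384, 0.0000] o=[-0.2976, 0.6102, 0.4020] → [0.1177, -0.2414, 0.4046, 0.8988, 0.4384, 0.0000]
J4: z=[-0.4378, 0.8976, -0.0523] o=[-0.1671, 0.7077, 0.9812] → [-0.2719, -0.1056, 0.4637, -0.4378, 0.8976, -0.0523]
J5: z=[-0.4378, 0.8976, -0.0523] o=[-0.4814, 0.5796, 1.4140] → [-0.6537, -0.3115, 0.1255, -0.4378, 0.8976, -0.0523]
J6: z=[-0.4378, 0.8976, -0.0523] o=[-0.8586, 0.3580, 0.7682] → [-0.0625, -0.0485, -0.3101, -0.4378, 0.8976, -0.0523]
V = J·q̇ = [-0.6225, 0.4597, -0.8244, -1.0584, -1.8928, 0.7008]

-0.6225 0.4597 -0.8244 -1.0584 -1.8928 0.7008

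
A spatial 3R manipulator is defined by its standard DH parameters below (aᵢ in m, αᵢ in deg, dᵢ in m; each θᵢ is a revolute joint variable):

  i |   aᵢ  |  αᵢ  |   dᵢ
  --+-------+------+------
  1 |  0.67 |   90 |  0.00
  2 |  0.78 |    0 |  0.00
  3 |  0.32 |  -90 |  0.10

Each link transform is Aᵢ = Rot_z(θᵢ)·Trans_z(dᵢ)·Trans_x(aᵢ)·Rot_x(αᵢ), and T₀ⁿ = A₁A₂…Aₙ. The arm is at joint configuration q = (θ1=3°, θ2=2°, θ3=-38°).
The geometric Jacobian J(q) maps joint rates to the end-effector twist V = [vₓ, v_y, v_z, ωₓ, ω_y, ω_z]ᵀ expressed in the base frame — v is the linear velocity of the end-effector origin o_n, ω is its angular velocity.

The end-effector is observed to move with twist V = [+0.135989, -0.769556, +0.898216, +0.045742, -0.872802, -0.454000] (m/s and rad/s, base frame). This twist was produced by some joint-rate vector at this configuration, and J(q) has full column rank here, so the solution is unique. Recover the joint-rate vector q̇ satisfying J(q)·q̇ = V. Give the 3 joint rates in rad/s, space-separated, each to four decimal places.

o_n = [1.7113, -0.0105, -0.1609]
J₁: ẑ×o_n = [0.0105, 1.7113, -0.0000], ω = ẑ
J2: z=[0.0523, -0.9986, 0.0000] o=[0.6691, 0.0351, 0.0000] → [0.1606, 0.0084, 1.0384, 0.0523, -0.9986, 0.0000]
J3: z=[0.0523, -0.9986, 0.0000] o=[1.4475, 0.0759, 0.0272] → [0.1878, 0.0098, 0.2589, 0.0523, -0.9986, 0.0000]
q̇ = J⁺·V = [-0.4540, 0.8620, 0.0120]

-0.4540 0.8620 0.0120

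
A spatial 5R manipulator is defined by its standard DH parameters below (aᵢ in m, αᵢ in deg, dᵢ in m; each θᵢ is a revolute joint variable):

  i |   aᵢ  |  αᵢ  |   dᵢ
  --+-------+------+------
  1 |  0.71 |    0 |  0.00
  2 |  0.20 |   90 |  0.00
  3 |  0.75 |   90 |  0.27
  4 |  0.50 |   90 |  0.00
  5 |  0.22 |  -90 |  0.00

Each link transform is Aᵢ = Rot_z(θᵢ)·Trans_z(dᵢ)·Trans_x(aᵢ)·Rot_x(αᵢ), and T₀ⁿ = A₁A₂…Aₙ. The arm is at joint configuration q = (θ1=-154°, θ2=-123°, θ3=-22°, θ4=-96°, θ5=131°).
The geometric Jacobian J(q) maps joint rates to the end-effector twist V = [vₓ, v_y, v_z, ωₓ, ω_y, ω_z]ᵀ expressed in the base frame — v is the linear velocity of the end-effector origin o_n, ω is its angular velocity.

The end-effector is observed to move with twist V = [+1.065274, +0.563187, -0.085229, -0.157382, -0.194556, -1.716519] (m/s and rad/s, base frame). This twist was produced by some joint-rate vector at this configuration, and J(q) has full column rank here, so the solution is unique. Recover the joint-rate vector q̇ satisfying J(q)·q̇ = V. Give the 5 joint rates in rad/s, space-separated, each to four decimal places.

o_n = [-0.6239, 0.4917, -0.4210]
J₁: ẑ×o_n = [-0.4917, -0.6239, 0.0000], ω = ẑ
J2: z=[0.0000, 0.0000, 1.0000] o=[-0.6381, -0.3112, 0.0000] → [-0.8030, 0.0142, 0.0000, 0.0000, 0.0000, 1.0000]
J3: z=[0.9925, -0.1219, 0.0000] o=[-0.6138, -0.1127, 0.0000] → [0.0513, 0.4178, 0.5987, 0.9925, -0.1219, 0.0000]
J4: z=[-0.0457, -0.3718, -0.9272] o=[-0.2610, 0.5446, -0.2810] → [0.0031, 0.3300, -0.1325, -0.0457, -0.3718, -0.9272]
J5: z=[-0.0086, -0.9280, 0.3726] o=[-0.7605, 0.5571, -0.2614] → [0.1724, 0.0495, 0.1273, -0.0086, -0.9280, 0.3726]
q̇ = J⁺·V = [-0.9370, -0.7240, -0.1510, 0.1310, 0.1770]

-0.9370 -0.7240 -0.1510 0.1310 0.1770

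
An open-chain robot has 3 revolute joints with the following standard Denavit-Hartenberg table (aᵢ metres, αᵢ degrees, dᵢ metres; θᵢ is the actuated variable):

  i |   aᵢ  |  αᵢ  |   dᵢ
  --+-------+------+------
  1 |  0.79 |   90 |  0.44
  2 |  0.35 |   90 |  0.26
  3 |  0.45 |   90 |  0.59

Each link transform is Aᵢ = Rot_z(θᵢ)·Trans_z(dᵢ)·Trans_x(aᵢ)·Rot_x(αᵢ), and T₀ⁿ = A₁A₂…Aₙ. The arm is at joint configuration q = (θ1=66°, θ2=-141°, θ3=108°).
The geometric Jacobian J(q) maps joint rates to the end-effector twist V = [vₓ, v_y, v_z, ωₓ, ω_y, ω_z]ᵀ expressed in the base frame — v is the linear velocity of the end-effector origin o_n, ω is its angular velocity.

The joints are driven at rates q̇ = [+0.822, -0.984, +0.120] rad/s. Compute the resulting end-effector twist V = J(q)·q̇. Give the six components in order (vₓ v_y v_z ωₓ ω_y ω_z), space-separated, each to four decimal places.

0.1701 0.9379 0.5590 -0.9296 0.3312 0.9153

o_n = [0.7321, -0.0471, 0.7658]
J₁: ẑ×o_n = [0.0471, 0.7321, -0.0000], ω = ẑ
J2: z=[0.9135, -0.4067, 0.0000] o=[0.3213, 0.7217, 0.4400] → [-0.1325, -0.2976, -0.5352, 0.9135, -0.4067, 0.0000]
J3: z=[-0.2560, -0.5749, 0.7771] o=[0.4482, 0.3675, 0.2197] → [0.0082, 0.3604, 0.2693, -0.2560, -0.5749, 0.7771]
V = J·q̇ = [0.1701, 0.9379, 0.5590, -0.9296, 0.3312, 0.9153]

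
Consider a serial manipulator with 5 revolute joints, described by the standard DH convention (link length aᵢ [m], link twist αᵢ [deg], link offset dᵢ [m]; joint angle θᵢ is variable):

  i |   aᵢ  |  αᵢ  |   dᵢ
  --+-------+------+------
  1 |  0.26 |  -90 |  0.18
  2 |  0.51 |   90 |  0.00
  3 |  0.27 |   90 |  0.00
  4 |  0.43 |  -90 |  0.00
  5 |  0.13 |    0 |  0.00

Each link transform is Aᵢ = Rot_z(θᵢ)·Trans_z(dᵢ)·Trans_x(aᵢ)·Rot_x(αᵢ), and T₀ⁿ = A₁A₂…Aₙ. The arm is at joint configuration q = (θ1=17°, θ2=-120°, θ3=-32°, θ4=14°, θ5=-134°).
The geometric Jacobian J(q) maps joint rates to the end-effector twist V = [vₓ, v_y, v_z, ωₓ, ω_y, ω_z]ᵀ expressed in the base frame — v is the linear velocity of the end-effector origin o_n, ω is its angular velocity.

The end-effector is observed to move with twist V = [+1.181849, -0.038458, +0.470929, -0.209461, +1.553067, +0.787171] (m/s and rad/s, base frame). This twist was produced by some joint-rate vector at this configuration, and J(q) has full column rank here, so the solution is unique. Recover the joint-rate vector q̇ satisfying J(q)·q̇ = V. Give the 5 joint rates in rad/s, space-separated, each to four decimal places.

0.2210 0.9210 -0.5960 -0.7230 0.0960

o_n = [-0.1666, -0.4661, 0.9780]
J₁: ẑ×o_n = [0.4661, -0.1666, 0.0000], ω = ẑ
J2: z=[-0.2924, 0.9563, 0.0000] o=[0.2486, 0.0760, 0.1800] → [0.7632, 0.2333, 0.5556, -0.2924, 0.9563, 0.0000]
J3: z=[-0.8282, -0.2532, -0.5000] o=[0.0048, 0.0015, 0.6217] → [-0.3240, 0.3808, 0.3439, -0.8282, -0.2532, -0.5000]
J4: z=[0.5013, -0.7335, -0.4589] o=[-0.0629, -0.1688, 0.8200] → [-0.2524, -0.0316, -0.2252, 0.5013, -0.7335, -0.4589]
J5: z=[-0.7430, -0.0931, -0.6628] o=[-0.2536, -0.4583, 1.0744] → [0.0038, -0.1292, 0.0139, -0.7430, -0.0931, -0.6628]
q̇ = J⁺·V = [0.2210, 0.9210, -0.5960, -0.7230, 0.0960]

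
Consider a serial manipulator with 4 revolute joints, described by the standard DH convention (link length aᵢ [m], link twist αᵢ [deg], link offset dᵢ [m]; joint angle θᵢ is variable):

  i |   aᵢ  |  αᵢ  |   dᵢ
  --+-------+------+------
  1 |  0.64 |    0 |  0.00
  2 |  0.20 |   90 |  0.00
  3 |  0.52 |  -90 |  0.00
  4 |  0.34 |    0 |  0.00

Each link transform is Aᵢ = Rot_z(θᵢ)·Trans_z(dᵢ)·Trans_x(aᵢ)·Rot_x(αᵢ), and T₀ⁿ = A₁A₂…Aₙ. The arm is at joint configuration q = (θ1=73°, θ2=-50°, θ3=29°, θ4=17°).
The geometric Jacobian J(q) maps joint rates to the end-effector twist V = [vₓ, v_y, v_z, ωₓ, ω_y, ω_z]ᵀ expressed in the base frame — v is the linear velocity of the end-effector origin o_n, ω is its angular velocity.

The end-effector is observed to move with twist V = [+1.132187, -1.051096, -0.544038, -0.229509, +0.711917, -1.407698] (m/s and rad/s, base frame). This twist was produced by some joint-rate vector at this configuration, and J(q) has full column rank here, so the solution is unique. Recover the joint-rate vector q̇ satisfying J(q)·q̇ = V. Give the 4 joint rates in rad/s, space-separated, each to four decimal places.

-0.3800 -0.9070 -0.7450 -0.1380

o_n = [1.0128, 1.0705, 0.4097]
J₁: ẑ×o_n = [-1.0705, 1.0128, 0.0000], ω = ẑ
J2: z=[0.0000, 0.0000, 1.0000] o=[0.1871, 0.6120, 0.0000] → [-0.4585, 0.8257, 0.0000, 0.0000, 0.0000, 1.0000]
J3: z=[0.3907, -0.9205, 0.0000] o=[0.3712, 0.6902, 0.0000] → [-0.3772, -0.1601, 0.7392, 0.3907, -0.9205, 0.0000]
J4: z=[-0.4463, -0.1894, 0.8746] o=[0.7899, 0.8679, 0.2521] → [-0.2071, 0.2653, -0.0482, -0.4463, -0.1894, 0.8746]
q̇ = J⁺·V = [-0.3800, -0.9070, -0.7450, -0.1380]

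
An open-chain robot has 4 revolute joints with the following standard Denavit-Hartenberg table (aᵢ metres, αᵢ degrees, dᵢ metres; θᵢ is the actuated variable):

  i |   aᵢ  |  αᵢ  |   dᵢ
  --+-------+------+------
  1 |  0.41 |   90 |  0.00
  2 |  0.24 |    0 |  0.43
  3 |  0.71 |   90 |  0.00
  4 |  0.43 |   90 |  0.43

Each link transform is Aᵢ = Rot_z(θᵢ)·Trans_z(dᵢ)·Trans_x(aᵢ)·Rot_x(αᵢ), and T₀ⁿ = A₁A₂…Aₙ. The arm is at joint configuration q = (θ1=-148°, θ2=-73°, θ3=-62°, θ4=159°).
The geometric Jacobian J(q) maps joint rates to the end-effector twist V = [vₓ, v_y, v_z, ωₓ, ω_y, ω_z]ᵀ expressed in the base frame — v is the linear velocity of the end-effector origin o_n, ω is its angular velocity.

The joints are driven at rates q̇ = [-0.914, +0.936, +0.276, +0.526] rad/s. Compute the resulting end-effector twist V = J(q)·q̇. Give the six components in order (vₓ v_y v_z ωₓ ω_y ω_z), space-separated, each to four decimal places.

0.4425 -0.0178 -0.5100 -0.3268 1.2249 -0.5421

o_n = [-0.2738, 0.5176, -0.1436]
J₁: ẑ×o_n = [-0.5176, -0.2738, 0.0000], ω = ẑ
J2: z=[-0.5299, 0.8480, 0.0000] o=[-0.3477, -0.2173, 0.0000] → [-0.1218, -0.0761, -0.4521, -0.5299, 0.8480, 0.0000]
J3: z=[-0.5299, 0.8480, 0.0000] o=[-0.6351, 0.1102, -0.2295] → [0.0728, 0.0455, -0.5222, -0.5299, 0.8480, 0.0000]
J4: z=[0.5997, 0.3747, 0.7071] o=[-0.2093, 0.3763, -0.7316] → [0.1203, -0.3982, 0.1090, 0.5997, 0.3747, 0.7071]
V = J·q̇ = [0.4425, -0.0178, -0.5100, -0.3268, 1.2249, -0.5421]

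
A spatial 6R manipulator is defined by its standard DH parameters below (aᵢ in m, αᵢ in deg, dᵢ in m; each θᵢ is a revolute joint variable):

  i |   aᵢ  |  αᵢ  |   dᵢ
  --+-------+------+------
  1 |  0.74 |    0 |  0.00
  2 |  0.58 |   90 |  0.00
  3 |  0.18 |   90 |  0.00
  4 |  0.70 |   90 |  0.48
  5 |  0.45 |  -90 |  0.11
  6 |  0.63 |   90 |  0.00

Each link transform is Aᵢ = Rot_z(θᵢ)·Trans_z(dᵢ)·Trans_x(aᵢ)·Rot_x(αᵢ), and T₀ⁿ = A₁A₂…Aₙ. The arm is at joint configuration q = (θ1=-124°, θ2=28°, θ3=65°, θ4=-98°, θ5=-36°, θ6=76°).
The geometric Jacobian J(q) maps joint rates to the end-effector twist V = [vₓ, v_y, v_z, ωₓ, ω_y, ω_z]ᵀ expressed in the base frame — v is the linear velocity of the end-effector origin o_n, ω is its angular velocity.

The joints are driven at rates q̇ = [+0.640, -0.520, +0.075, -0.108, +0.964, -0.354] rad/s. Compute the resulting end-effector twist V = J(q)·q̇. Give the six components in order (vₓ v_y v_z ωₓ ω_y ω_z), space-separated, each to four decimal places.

o_n = [0.7298, -1.6488, 0.4101]
J₁: ẑ×o_n = [1.6488, 0.7298, -0.0000], ω = ẑ
J2: z=[0.0000, 0.0000, 1.0000] o=[-0.4138, -0.6135, 0.0000] → [1.0354, 1.1436, -0.0000, 0.0000, 0.0000, 1.0000]
J3: z=[-0.9945, 0.1045, 0.0000] o=[-0.4744, -1.1903, 0.0000] → [0.0429, 0.4078, 0.3301, -0.9945, 0.1045, 0.0000]
J4: z=[-0.0947, -0.9013, -0.4226] o=[-0.4824, -1.2660, 0.1631] → [-0.3844, -0.4889, 1.1289, -0.0947, -0.9013, -0.4226]
J5: z=[-0.0947, 0.4308, -0.8975] o=[0.1658, -1.7301, -0.1280] → [0.3047, -0.4552, -0.2506, -0.0947, 0.4308, -0.8975]
J6: z=[0.5058, -0.7557, -0.4160] o=[0.5413, -1.4607, -0.1609] → [-0.5097, -0.3672, 0.0473, 0.5058, -0.7557, -0.4160]
V = J·q̇ = [1.0358, -0.3530, -0.3555, -0.3347, 0.7879, -0.5523]

1.0358 -0.3530 -0.3555 -0.3347 0.7879 -0.5523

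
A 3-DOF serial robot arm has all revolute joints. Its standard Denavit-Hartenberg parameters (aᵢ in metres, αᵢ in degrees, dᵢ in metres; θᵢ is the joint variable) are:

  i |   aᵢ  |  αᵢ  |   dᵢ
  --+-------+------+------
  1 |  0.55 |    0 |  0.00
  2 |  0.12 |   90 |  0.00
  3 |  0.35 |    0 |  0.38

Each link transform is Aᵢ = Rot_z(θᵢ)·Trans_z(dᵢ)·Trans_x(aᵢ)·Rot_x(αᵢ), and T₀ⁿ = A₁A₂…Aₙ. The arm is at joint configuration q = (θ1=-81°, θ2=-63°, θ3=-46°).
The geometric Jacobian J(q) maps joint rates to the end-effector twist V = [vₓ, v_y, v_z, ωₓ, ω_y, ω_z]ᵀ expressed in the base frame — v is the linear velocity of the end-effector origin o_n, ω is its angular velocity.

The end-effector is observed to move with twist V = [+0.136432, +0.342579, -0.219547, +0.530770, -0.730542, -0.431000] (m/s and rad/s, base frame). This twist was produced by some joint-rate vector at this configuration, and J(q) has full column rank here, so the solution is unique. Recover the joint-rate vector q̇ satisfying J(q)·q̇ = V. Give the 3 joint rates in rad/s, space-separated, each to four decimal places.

-0.1620 -0.2690 -0.9030

o_n = [-0.4311, -0.4492, -0.2518]
J₁: ẑ×o_n = [0.4492, -0.4311, 0.0000], ω = ẑ
J2: z=[0.0000, 0.0000, 1.0000] o=[0.0860, -0.5432, 0.0000] → [-0.0940, -0.5171, 0.0000, 0.0000, 0.0000, 1.0000]
J3: z=[-0.5878, 0.8090, 0.0000] o=[-0.0110, -0.6138, 0.0000] → [-0.2037, -0.1480, 0.2431, -0.5878, 0.8090, 0.0000]
q̇ = J⁺·V = [-0.1620, -0.2690, -0.9030]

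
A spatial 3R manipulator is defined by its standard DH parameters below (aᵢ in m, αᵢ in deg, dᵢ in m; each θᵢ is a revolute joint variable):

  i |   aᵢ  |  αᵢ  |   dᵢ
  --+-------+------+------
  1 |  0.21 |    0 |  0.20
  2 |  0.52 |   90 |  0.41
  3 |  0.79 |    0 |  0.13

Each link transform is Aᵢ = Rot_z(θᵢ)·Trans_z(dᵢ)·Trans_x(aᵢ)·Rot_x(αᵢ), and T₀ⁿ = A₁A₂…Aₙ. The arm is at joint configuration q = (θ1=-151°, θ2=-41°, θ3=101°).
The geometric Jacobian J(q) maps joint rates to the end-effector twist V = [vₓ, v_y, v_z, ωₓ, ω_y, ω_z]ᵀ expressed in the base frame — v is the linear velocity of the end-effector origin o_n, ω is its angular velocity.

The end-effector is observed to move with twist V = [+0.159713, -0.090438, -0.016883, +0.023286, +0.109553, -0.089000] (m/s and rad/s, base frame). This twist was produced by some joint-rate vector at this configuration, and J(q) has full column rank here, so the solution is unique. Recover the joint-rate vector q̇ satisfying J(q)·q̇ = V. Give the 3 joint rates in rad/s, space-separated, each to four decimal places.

o_n = [-0.5178, 0.1021, 1.3855]
J₁: ẑ×o_n = [-0.1021, -0.5178, 0.0000], ω = ẑ
J2: z=[0.0000, 0.0000, 1.0000] o=[-0.1837, -0.1018, 0.2000] → [-0.2039, -0.3342, 0.0000, 0.0000, 0.0000, 1.0000]
J3: z=[0.2079, 0.9781, 0.0000] o=[-0.6923, 0.0063, 0.6100] → [0.7585, -0.1612, -0.1507, 0.2079, 0.9781, 0.0000]
q̇ = J⁺·V = [0.5560, -0.6450, 0.1120]

0.5560 -0.6450 0.1120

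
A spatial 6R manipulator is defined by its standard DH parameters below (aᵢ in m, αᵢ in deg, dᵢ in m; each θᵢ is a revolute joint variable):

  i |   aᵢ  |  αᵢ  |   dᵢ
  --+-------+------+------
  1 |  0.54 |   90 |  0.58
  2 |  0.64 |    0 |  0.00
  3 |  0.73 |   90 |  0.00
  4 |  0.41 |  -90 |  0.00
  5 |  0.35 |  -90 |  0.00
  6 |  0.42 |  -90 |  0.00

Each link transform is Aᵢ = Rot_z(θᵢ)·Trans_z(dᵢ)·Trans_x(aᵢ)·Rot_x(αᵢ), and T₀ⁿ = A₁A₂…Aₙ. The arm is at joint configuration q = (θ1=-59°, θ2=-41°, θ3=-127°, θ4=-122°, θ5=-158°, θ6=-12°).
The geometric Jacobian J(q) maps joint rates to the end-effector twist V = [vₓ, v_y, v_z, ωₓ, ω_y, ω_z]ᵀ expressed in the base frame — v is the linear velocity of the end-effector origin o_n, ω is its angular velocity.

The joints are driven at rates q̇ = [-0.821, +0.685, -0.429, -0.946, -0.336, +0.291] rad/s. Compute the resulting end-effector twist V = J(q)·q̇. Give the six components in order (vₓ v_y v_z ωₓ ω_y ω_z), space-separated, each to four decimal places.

0.0265 0.0214 -0.1796 -0.0478 -0.5838 -1.4112

o_n = [-0.1626, -0.1259, 0.2392]
J₁: ẑ×o_n = [0.1259, -0.1626, 0.0000], ω = ẑ
J2: z=[-0.8572, -0.5150, 0.0000] o=[0.2781, -0.4629, 0.5800] → [0.1755, -0.2921, -0.5159, -0.8572, -0.5150, 0.0000]
J3: z=[-0.8572, -0.5150, 0.0000] o=[0.5269, -0.8769, 0.1601] → [-0.0407, 0.0678, -0.9989, -0.8572, -0.5150, 0.0000]
J4: z=[-0.1071, 0.1782, 0.9781] o=[0.1591, -0.2648, 0.0083] → [-0.0948, -0.2900, 0.0425, -0.1071, 0.1782, 0.9781]
J5: z=[0.0270, 0.9840, -0.1763] o=[0.5666, -0.2679, 0.0535] → [0.2077, 0.1236, 0.7214, 0.0270, 0.9840, -0.1763]
J6: z=[0.2730, 0.1624, 0.9482] o=[0.2301, -0.2421, 0.1460] → [-0.0951, -0.3978, 0.0955, 0.2730, 0.1624, 0.9482]
V = J·q̇ = [0.0265, 0.0214, -0.1796, -0.0478, -0.5838, -1.4112]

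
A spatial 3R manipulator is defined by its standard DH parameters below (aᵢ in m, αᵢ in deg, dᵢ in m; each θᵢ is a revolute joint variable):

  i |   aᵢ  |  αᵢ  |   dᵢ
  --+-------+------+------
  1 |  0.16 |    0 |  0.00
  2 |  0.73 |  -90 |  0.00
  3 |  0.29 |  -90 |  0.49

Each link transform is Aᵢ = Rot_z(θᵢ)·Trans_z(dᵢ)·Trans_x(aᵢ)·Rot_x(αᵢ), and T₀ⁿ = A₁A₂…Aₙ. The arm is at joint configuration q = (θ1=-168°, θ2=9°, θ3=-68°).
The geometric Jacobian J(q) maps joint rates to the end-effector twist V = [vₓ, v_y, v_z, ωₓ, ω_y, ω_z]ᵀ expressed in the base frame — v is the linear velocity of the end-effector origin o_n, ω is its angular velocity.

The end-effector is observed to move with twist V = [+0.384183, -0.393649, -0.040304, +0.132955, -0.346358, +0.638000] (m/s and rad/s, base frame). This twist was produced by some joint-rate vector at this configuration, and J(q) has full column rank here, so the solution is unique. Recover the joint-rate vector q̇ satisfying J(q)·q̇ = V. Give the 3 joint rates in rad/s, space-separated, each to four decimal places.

-0.1890 0.8270 0.3710

o_n = [-0.7638, -0.7913, 0.2689]
J₁: ẑ×o_n = [0.7913, -0.7638, 0.0000], ω = ẑ
J2: z=[0.0000, 0.0000, 1.0000] o=[-0.1565, -0.0333, 0.0000] → [0.7580, -0.6073, 0.0000, 0.0000, 0.0000, 1.0000]
J3: z=[0.3584, -0.9336, 0.0000] o=[-0.8380, -0.2949, 0.0000] → [-0.2510, -0.0964, -0.1086, 0.3584, -0.9336, 0.0000]
q̇ = J⁺·V = [-0.1890, 0.8270, 0.3710]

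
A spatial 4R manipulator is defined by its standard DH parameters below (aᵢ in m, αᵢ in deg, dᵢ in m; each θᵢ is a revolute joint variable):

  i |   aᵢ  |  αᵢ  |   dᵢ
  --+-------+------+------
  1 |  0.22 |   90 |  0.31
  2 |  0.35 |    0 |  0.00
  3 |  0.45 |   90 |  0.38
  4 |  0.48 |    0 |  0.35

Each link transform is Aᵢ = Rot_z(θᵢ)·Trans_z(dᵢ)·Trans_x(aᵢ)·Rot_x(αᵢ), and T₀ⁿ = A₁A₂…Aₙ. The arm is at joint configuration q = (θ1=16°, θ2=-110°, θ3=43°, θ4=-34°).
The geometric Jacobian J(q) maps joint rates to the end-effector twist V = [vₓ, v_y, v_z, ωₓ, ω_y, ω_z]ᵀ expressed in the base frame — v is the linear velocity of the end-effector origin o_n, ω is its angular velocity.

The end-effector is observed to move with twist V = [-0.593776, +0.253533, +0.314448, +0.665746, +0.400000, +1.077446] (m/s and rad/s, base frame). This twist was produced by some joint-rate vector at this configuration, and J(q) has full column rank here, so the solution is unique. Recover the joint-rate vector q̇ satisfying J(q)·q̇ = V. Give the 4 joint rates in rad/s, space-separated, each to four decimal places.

0.7590 -0.9600 0.7590 -0.8150

o_n = [0.1360, -0.0771, -0.9362]
J₁: ẑ×o_n = [0.0771, 0.1360, -0.0000], ω = ẑ
J2: z=[0.2756, -0.9613, 0.0000] o=[0.2115, 0.0606, 0.3100] → [1.1979, 0.3435, -0.1106, 0.2756, -0.9613, 0.0000]
J3: z=[0.2756, -0.9613, 0.0000] o=[0.0964, 0.0276, -0.0189] → [0.8818, 0.2528, 0.0091, 0.2756, -0.9613, 0.0000]
J4: z=[-0.8848, -0.2537, -0.3907] o=[0.3702, -0.2892, -0.4331] → [0.2105, -0.3536, -0.2471, -0.8848, -0.2537, -0.3907]
q̇ = J⁺·V = [0.7590, -0.9600, 0.7590, -0.8150]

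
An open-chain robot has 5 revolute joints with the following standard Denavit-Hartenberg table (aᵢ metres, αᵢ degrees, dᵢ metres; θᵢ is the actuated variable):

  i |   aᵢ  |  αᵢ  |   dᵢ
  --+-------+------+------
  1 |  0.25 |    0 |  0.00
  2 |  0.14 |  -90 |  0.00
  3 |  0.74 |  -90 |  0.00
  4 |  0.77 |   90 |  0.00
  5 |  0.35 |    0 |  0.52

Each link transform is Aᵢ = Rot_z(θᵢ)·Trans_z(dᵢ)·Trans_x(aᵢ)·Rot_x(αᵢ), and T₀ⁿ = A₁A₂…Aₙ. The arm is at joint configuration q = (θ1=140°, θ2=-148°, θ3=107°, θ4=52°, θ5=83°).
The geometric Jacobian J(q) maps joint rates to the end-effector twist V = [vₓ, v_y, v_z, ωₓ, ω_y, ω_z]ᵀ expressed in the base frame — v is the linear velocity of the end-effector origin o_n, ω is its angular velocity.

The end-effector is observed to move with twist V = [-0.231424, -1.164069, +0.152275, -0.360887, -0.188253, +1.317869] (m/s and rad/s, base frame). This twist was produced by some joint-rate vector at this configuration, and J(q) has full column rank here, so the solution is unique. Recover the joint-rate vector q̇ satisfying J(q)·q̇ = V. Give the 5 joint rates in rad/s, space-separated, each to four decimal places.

0.4290 0.2380 0.1740 0.5070 -0.6670

o_n = [-0.9042, -0.0625, -1.4764]
J₁: ẑ×o_n = [0.0625, -0.9042, 0.0000], ω = ẑ
J2: z=[0.0000, 0.0000, 1.0000] o=[-0.1915, 0.1607, 0.0000] → [0.2232, -0.7127, 0.0000, 0.0000, 0.0000, 1.0000]
J3: z=[0.1392, 0.9903, 0.0000] o=[-0.0529, 0.1412, 0.0000] → [-1.4620, 0.2055, 0.8147, 0.1392, 0.9903, 0.0000]
J4: z=[-0.9470, 0.1331, 0.2924] o=[-0.2671, 0.1713, -0.7077] → [-0.0339, -0.9143, 0.3062, -0.9470, 0.1331, 0.2924]
J5: z=[-0.1425, 0.6417, -0.7536] o=[-0.4888, -0.4103, -1.1610] → [0.0596, 0.2681, 0.2170, -0.1425, 0.6417, -0.7536]
q̇ = J⁺·V = [0.4290, 0.2380, 0.1740, 0.5070, -0.6670]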